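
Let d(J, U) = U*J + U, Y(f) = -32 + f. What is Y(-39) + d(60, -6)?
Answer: -437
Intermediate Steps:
d(J, U) = U + J*U (d(J, U) = J*U + U = U + J*U)
Y(-39) + d(60, -6) = (-32 - 39) - 6*(1 + 60) = -71 - 6*61 = -71 - 366 = -437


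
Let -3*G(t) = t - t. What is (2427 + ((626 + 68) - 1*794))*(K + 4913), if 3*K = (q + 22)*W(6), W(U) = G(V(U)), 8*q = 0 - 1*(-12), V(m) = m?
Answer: 11432551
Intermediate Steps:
G(t) = 0 (G(t) = -(t - t)/3 = -⅓*0 = 0)
q = 3/2 (q = (0 - 1*(-12))/8 = (0 + 12)/8 = (⅛)*12 = 3/2 ≈ 1.5000)
W(U) = 0
K = 0 (K = ((3/2 + 22)*0)/3 = ((47/2)*0)/3 = (⅓)*0 = 0)
(2427 + ((626 + 68) - 1*794))*(K + 4913) = (2427 + ((626 + 68) - 1*794))*(0 + 4913) = (2427 + (694 - 794))*4913 = (2427 - 100)*4913 = 2327*4913 = 11432551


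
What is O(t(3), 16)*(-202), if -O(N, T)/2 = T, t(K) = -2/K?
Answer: 6464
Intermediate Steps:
O(N, T) = -2*T
O(t(3), 16)*(-202) = -2*16*(-202) = -32*(-202) = 6464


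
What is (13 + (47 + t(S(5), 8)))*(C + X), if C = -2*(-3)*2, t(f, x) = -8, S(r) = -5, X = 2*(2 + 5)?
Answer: 1352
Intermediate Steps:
X = 14 (X = 2*7 = 14)
C = 12 (C = 6*2 = 12)
(13 + (47 + t(S(5), 8)))*(C + X) = (13 + (47 - 8))*(12 + 14) = (13 + 39)*26 = 52*26 = 1352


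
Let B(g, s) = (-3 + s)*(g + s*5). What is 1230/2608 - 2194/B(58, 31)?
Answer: 201721/1944264 ≈ 0.10375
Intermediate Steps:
B(g, s) = (-3 + s)*(g + 5*s)
1230/2608 - 2194/B(58, 31) = 1230/2608 - 2194/(-15*31 - 3*58 + 5*31**2 + 58*31) = 1230*(1/2608) - 2194/(-465 - 174 + 5*961 + 1798) = 615/1304 - 2194/(-465 - 174 + 4805 + 1798) = 615/1304 - 2194/5964 = 615/1304 - 2194*1/5964 = 615/1304 - 1097/2982 = 201721/1944264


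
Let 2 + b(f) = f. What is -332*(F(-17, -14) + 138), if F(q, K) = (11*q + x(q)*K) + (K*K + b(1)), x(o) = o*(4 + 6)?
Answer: -838632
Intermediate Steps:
b(f) = -2 + f
x(o) = 10*o (x(o) = o*10 = 10*o)
F(q, K) = -1 + K² + 11*q + 10*K*q (F(q, K) = (11*q + (10*q)*K) + (K*K + (-2 + 1)) = (11*q + 10*K*q) + (K² - 1) = (11*q + 10*K*q) + (-1 + K²) = -1 + K² + 11*q + 10*K*q)
-332*(F(-17, -14) + 138) = -332*((-1 + (-14)² + 11*(-17) + 10*(-14)*(-17)) + 138) = -332*((-1 + 196 - 187 + 2380) + 138) = -332*(2388 + 138) = -332*2526 = -838632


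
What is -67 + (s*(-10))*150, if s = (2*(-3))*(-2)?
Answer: -18067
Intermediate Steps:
s = 12 (s = -6*(-2) = 12)
-67 + (s*(-10))*150 = -67 + (12*(-10))*150 = -67 - 120*150 = -67 - 18000 = -18067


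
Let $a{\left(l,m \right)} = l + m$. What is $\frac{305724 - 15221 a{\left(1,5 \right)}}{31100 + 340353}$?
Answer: $\frac{214398}{371453} \approx 0.57719$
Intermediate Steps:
$\frac{305724 - 15221 a{\left(1,5 \right)}}{31100 + 340353} = \frac{305724 - 15221 \left(1 + 5\right)}{31100 + 340353} = \frac{305724 - 91326}{371453} = \left(305724 - 91326\right) \frac{1}{371453} = 214398 \cdot \frac{1}{371453} = \frac{214398}{371453}$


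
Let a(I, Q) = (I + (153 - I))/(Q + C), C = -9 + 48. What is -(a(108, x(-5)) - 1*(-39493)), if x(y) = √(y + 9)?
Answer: -1619366/41 ≈ -39497.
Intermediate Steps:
C = 39
x(y) = √(9 + y)
a(I, Q) = 153/(39 + Q) (a(I, Q) = (I + (153 - I))/(Q + 39) = 153/(39 + Q))
-(a(108, x(-5)) - 1*(-39493)) = -(153/(39 + √(9 - 5)) - 1*(-39493)) = -(153/(39 + √4) + 39493) = -(153/(39 + 2) + 39493) = -(153/41 + 39493) = -1*1619366/41 = -1619366/41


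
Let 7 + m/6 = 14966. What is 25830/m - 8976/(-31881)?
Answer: 12929509/22709899 ≈ 0.56933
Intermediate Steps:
m = 89754 (m = -42 + 6*14966 = -42 + 89796 = 89754)
25830/m - 8976/(-31881) = 25830/89754 - 8976/(-31881) = 25830*(1/89754) - 8976*(-1/31881) = 615/2137 + 2992/10627 = 12929509/22709899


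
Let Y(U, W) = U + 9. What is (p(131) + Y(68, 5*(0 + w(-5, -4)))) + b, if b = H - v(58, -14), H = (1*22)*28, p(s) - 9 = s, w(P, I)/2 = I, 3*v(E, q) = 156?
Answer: 781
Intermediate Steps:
v(E, q) = 52 (v(E, q) = (⅓)*156 = 52)
w(P, I) = 2*I
Y(U, W) = 9 + U
p(s) = 9 + s
H = 616 (H = 22*28 = 616)
b = 564 (b = 616 - 1*52 = 616 - 52 = 564)
(p(131) + Y(68, 5*(0 + w(-5, -4)))) + b = ((9 + 131) + (9 + 68)) + 564 = (140 + 77) + 564 = 217 + 564 = 781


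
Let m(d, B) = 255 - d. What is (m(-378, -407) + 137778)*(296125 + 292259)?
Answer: 81438817824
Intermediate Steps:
(m(-378, -407) + 137778)*(296125 + 292259) = ((255 - 1*(-378)) + 137778)*(296125 + 292259) = ((255 + 378) + 137778)*588384 = (633 + 137778)*588384 = 138411*588384 = 81438817824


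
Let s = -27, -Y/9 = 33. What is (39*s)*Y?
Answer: 312741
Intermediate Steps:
Y = -297 (Y = -9*33 = -297)
(39*s)*Y = (39*(-27))*(-297) = -1053*(-297) = 312741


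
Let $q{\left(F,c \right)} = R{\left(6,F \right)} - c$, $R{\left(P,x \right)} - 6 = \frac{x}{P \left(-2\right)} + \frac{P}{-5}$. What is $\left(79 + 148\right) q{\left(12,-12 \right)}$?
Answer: $\frac{17933}{5} \approx 3586.6$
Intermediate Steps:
$R{\left(P,x \right)} = 6 - \frac{P}{5} - \frac{x}{2 P}$ ($R{\left(P,x \right)} = 6 + \left(\frac{x}{P \left(-2\right)} + \frac{P}{-5}\right) = 6 + \left(\frac{x}{\left(-2\right) P} + P \left(- \frac{1}{5}\right)\right) = 6 + \left(x \left(- \frac{1}{2 P}\right) - \frac{P}{5}\right) = 6 - \left(\frac{P}{5} + \frac{x}{2 P}\right) = 6 - \frac{P}{5} - \frac{x}{2 P}$)
$q{\left(F,c \right)} = \frac{24}{5} - c - \frac{F}{12}$ ($q{\left(F,c \right)} = \left(6 - \frac{6}{5} - \frac{F}{2 \cdot 6}\right) - c = \left(6 - \frac{6}{5} - \frac{1}{2} F \frac{1}{6}\right) - c = \left(6 - \frac{6}{5} - \frac{F}{12}\right) - c = \left(\frac{24}{5} - \frac{F}{12}\right) - c = \frac{24}{5} - c - \frac{F}{12}$)
$\left(79 + 148\right) q{\left(12,-12 \right)} = \left(79 + 148\right) \left(\frac{24}{5} - -12 - 1\right) = 227 \left(\frac{24}{5} + 12 - 1\right) = 227 \cdot \frac{79}{5} = \frac{17933}{5}$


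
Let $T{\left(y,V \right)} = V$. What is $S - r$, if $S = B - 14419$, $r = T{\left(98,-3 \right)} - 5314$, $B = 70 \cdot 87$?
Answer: $-3012$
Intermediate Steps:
$B = 6090$
$r = -5317$ ($r = -3 - 5314 = -5317$)
$S = -8329$ ($S = 6090 - 14419 = -8329$)
$S - r = -8329 - -5317 = -8329 + 5317 = -3012$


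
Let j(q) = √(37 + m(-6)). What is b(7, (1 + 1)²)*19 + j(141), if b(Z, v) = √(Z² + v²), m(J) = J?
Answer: √31 + 19*√65 ≈ 158.75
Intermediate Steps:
j(q) = √31 (j(q) = √(37 - 6) = √31)
b(7, (1 + 1)²)*19 + j(141) = √(7² + ((1 + 1)²)²)*19 + √31 = √(49 + (2²)²)*19 + √31 = √(49 + 4²)*19 + √31 = √(49 + 16)*19 + √31 = √65*19 + √31 = 19*√65 + √31 = √31 + 19*√65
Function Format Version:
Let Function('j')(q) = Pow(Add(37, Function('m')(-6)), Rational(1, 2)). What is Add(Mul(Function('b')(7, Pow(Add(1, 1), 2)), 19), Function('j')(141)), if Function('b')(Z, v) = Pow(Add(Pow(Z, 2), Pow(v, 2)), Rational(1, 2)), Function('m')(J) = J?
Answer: Add(Pow(31, Rational(1, 2)), Mul(19, Pow(65, Rational(1, 2)))) ≈ 158.75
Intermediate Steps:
Function('j')(q) = Pow(31, Rational(1, 2)) (Function('j')(q) = Pow(Add(37, -6), Rational(1, 2)) = Pow(31, Rational(1, 2)))
Add(Mul(Function('b')(7, Pow(Add(1, 1), 2)), 19), Function('j')(141)) = Add(Mul(Pow(Add(Pow(7, 2), Pow(Pow(Add(1, 1), 2), 2)), Rational(1, 2)), 19), Pow(31, Rational(1, 2))) = Add(Mul(Pow(Add(49, Pow(Pow(2, 2), 2)), Rational(1, 2)), 19), Pow(31, Rational(1, 2))) = Add(Mul(Pow(Add(49, Pow(4, 2)), Rational(1, 2)), 19), Pow(31, Rational(1, 2))) = Add(Mul(Pow(Add(49, 16), Rational(1, 2)), 19), Pow(31, Rational(1, 2))) = Add(Mul(Pow(65, Rational(1, 2)), 19), Pow(31, Rational(1, 2))) = Add(Mul(19, Pow(65, Rational(1, 2))), Pow(31, Rational(1, 2))) = Add(Pow(31, Rational(1, 2)), Mul(19, Pow(65, Rational(1, 2))))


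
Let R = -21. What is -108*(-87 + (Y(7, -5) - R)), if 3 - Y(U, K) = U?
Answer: 7560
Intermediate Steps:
Y(U, K) = 3 - U
-108*(-87 + (Y(7, -5) - R)) = -108*(-87 + ((3 - 1*7) - 1*(-21))) = -108*(-87 + ((3 - 7) + 21)) = -108*(-87 + (-4 + 21)) = -108*(-87 + 17) = -108*(-70) = 7560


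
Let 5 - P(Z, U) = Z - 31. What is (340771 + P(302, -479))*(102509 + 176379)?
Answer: 94962758440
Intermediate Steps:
P(Z, U) = 36 - Z (P(Z, U) = 5 - (Z - 31) = 5 - (-31 + Z) = 5 + (31 - Z) = 36 - Z)
(340771 + P(302, -479))*(102509 + 176379) = (340771 + (36 - 1*302))*(102509 + 176379) = (340771 + (36 - 302))*278888 = (340771 - 266)*278888 = 340505*278888 = 94962758440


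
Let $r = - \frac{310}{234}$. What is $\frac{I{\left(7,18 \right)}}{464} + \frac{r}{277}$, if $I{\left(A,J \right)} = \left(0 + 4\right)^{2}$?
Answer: $\frac{27914}{939861} \approx 0.0297$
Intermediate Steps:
$I{\left(A,J \right)} = 16$ ($I{\left(A,J \right)} = 4^{2} = 16$)
$r = - \frac{155}{117}$ ($r = \left(-310\right) \frac{1}{234} = - \frac{155}{117} \approx -1.3248$)
$\frac{I{\left(7,18 \right)}}{464} + \frac{r}{277} = \frac{16}{464} - \frac{155}{117 \cdot 277} = 16 \cdot \frac{1}{464} - \frac{155}{32409} = \frac{1}{29} - \frac{155}{32409} = \frac{27914}{939861}$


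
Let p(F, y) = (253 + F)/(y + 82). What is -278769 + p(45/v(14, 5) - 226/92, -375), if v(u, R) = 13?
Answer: -48844383461/175214 ≈ -2.7877e+5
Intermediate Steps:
p(F, y) = (253 + F)/(82 + y)
-278769 + p(45/v(14, 5) - 226/92, -375) = -278769 + (253 + (45/13 - 226/92))/(82 - 375) = -278769 + (253 + (45*(1/13) - 226*1/92))/(-293) = -278769 - (253 + (45/13 - 113/46))/293 = -278769 - (253 + 601/598)/293 = -278769 - 1/293*151895/598 = -278769 - 151895/175214 = -48844383461/175214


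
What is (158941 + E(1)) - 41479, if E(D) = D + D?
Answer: 117464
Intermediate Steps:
E(D) = 2*D
(158941 + E(1)) - 41479 = (158941 + 2*1) - 41479 = (158941 + 2) - 41479 = 158943 - 41479 = 117464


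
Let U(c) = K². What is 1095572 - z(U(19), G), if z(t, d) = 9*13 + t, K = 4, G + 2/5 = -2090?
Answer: 1095439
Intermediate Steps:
G = -10452/5 (G = -⅖ - 2090 = -10452/5 ≈ -2090.4)
U(c) = 16 (U(c) = 4² = 16)
z(t, d) = 117 + t
1095572 - z(U(19), G) = 1095572 - (117 + 16) = 1095572 - 1*133 = 1095572 - 133 = 1095439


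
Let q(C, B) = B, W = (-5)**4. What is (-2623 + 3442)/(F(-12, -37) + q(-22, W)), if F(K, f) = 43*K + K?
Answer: 819/97 ≈ 8.4433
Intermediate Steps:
F(K, f) = 44*K
W = 625
(-2623 + 3442)/(F(-12, -37) + q(-22, W)) = (-2623 + 3442)/(44*(-12) + 625) = 819/(-528 + 625) = 819/97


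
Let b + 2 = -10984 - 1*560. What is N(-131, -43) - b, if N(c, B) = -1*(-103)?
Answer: 11649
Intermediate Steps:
b = -11546 (b = -2 + (-10984 - 1*560) = -2 + (-10984 - 560) = -2 - 11544 = -11546)
N(c, B) = 103
N(-131, -43) - b = 103 - 1*(-11546) = 103 + 11546 = 11649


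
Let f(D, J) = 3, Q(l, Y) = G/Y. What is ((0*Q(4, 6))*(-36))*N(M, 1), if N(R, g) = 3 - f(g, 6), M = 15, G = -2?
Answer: 0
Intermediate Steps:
Q(l, Y) = -2/Y
N(R, g) = 0 (N(R, g) = 3 - 1*3 = 3 - 3 = 0)
((0*Q(4, 6))*(-36))*N(M, 1) = ((0*(-2/6))*(-36))*0 = ((0*(-2*⅙))*(-36))*0 = ((0*(-⅓))*(-36))*0 = (0*(-36))*0 = 0*0 = 0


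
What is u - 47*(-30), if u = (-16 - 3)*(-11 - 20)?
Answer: 1999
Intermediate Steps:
u = 589 (u = -19*(-31) = 589)
u - 47*(-30) = 589 - 47*(-30) = 589 + 1410 = 1999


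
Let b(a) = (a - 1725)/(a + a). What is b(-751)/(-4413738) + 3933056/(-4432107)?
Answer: -2172829001361299/2448530245593411 ≈ -0.88740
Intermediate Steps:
b(a) = (-1725 + a)/(2*a) (b(a) = (-1725 + a)/((2*a)) = (-1725 + a)*(1/(2*a)) = (-1725 + a)/(2*a))
b(-751)/(-4413738) + 3933056/(-4432107) = ((½)*(-1725 - 751)/(-751))/(-4413738) + 3933056/(-4432107) = ((½)*(-1/751)*(-2476))*(-1/4413738) + 3933056*(-1/4432107) = (1238/751)*(-1/4413738) - 3933056/4432107 = -619/1657358619 - 3933056/4432107 = -2172829001361299/2448530245593411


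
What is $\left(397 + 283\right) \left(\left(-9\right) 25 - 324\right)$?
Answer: $-373320$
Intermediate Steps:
$\left(397 + 283\right) \left(\left(-9\right) 25 - 324\right) = 680 \left(-225 - 324\right) = 680 \left(-549\right) = -373320$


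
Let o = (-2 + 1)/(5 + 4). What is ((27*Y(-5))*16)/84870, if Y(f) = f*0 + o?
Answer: -8/14145 ≈ -0.00056557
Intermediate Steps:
o = -1/9 ≈ -0.11111
Y(f) = -1/9 (Y(f) = f*0 - 1/9 = 0 - 1/9 = -1/9)
((27*Y(-5))*16)/84870 = ((27*(-1/9))*16)/84870 = -3*16*(1/84870) = -48*1/84870 = -8/14145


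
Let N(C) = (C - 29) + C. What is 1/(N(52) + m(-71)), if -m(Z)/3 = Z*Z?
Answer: -1/15048 ≈ -6.6454e-5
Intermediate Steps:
N(C) = -29 + 2*C (N(C) = (-29 + C) + C = -29 + 2*C)
m(Z) = -3*Z² (m(Z) = -3*Z*Z = -3*Z²)
1/(N(52) + m(-71)) = 1/((-29 + 2*52) - 3*(-71)²) = 1/((-29 + 104) - 3*5041) = 1/(75 - 15123) = 1/(-15048) = -1/15048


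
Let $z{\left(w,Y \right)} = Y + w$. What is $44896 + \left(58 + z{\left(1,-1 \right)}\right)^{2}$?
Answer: $48260$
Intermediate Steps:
$44896 + \left(58 + z{\left(1,-1 \right)}\right)^{2} = 44896 + \left(58 + \left(-1 + 1\right)\right)^{2} = 44896 + \left(58 + 0\right)^{2} = 44896 + 58^{2} = 44896 + 3364 = 48260$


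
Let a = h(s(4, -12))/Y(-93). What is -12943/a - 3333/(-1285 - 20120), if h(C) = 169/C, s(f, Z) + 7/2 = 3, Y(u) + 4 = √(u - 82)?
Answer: -184508851/1205815 + 64715*I*√7/338 ≈ -153.02 + 506.57*I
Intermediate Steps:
Y(u) = -4 + √(-82 + u) (Y(u) = -4 + √(u - 82) = -4 + √(-82 + u))
s(f, Z) = -½ (s(f, Z) = -7/2 + 3 = -½)
a = -338/(-4 + 5*I*√7) (a = (169/(-½))/(-4 + √(-82 - 93)) = (169*(-2))/(-4 + √(-175)) = -338/(-4 + 5*I*√7) ≈ 7.0785 + 23.41*I)
-12943/a - 3333/(-1285 - 20120) = -12943/(1352/191 + 1690*I*√7/191) - 3333/(-1285 - 20120) = -12943/(1352/191 + 1690*I*√7/191) - 3333/(-21405) = -12943/(1352/191 + 1690*I*√7/191) - 3333*(-1/21405) = -12943/(1352/191 + 1690*I*√7/191) + 1111/7135 = 1111/7135 - 12943/(1352/191 + 1690*I*√7/191)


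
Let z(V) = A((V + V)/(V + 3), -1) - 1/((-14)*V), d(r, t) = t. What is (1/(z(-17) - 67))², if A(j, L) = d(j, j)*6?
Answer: 56644/155725441 ≈ 0.00036374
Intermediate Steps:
A(j, L) = 6*j (A(j, L) = j*6 = 6*j)
z(V) = 1/(14*V) + 12*V/(3 + V) (z(V) = 6*((V + V)/(V + 3)) - 1/((-14)*V) = 6*((2*V)/(3 + V)) - (-1)/(14*V) = 6*(2*V/(3 + V)) + 1/(14*V) = 12*V/(3 + V) + 1/(14*V) = 1/(14*V) + 12*V/(3 + V))
(1/(z(-17) - 67))² = (1/((1/14)*(3 - 17 + 168*(-17)²)/(-17*(3 - 17)) - 67))² = (1/((1/14)*(-1/17)*(3 - 17 + 168*289)/(-14) - 67))² = (1/((1/14)*(-1/17)*(-1/14)*(3 - 17 + 48552) - 67))² = (1/((1/14)*(-1/17)*(-1/14)*48538 - 67))² = (1/(3467/238 - 67))² = (1/(-12479/238))² = (-238/12479)² = 56644/155725441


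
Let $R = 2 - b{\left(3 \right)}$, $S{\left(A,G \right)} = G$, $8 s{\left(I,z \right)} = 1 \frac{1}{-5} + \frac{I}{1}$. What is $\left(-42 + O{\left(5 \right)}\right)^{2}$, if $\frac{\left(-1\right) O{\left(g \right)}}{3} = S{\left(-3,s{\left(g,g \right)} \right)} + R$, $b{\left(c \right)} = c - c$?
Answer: $\frac{62001}{25} \approx 2480.0$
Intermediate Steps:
$s{\left(I,z \right)} = - \frac{1}{40} + \frac{I}{8}$ ($s{\left(I,z \right)} = \frac{1 \frac{1}{-5} + \frac{I}{1}}{8} = \frac{1 \left(- \frac{1}{5}\right) + I 1}{8} = \frac{- \frac{1}{5} + I}{8} = - \frac{1}{40} + \frac{I}{8}$)
$b{\left(c \right)} = 0$
$R = 2$ ($R = 2 - 0 = 2 + 0 = 2$)
$O{\left(g \right)} = - \frac{237}{40} - \frac{3 g}{8}$ ($O{\left(g \right)} = - 3 \left(\left(- \frac{1}{40} + \frac{g}{8}\right) + 2\right) = - 3 \left(\frac{79}{40} + \frac{g}{8}\right) = - \frac{237}{40} - \frac{3 g}{8}$)
$\left(-42 + O{\left(5 \right)}\right)^{2} = \left(-42 - \frac{39}{5}\right)^{2} = \left(- \frac{249}{5}\right)^{2} = \frac{62001}{25}$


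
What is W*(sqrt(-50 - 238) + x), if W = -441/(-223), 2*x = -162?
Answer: -35721/223 + 5292*I*sqrt(2)/223 ≈ -160.18 + 33.561*I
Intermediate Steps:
x = -81 (x = (1/2)*(-162) = -81)
W = 441/223 (W = -441*(-1/223) = 441/223 ≈ 1.9776)
W*(sqrt(-50 - 238) + x) = 441*(sqrt(-50 - 238) - 81)/223 = 441*(sqrt(-288) - 81)/223 = 441*(12*I*sqrt(2) - 81)/223 = 441*(-81 + 12*I*sqrt(2))/223 = -35721/223 + 5292*I*sqrt(2)/223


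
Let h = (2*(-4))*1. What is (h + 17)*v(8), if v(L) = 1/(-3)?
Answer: -3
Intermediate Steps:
v(L) = -⅓
h = -8 (h = -8*1 = -8)
(h + 17)*v(8) = (-8 + 17)*(-⅓) = 9*(-⅓) = -3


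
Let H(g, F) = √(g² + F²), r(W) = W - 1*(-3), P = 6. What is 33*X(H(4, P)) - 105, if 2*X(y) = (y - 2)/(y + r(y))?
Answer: -19080/199 - 231*√13/199 ≈ -100.06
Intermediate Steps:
r(W) = 3 + W (r(W) = W + 3 = 3 + W)
H(g, F) = √(F² + g²)
X(y) = (-2 + y)/(2*(3 + 2*y)) (X(y) = ((y - 2)/(y + (3 + y)))/2 = ((-2 + y)/(3 + 2*y))/2 = (-2 + y)/(2*(3 + 2*y)))
33*X(H(4, P)) - 105 = 33*((-2 + √(6² + 4²))/(2*(3 + 2*√(6² + 4²)))) - 105 = 33*((-2 + √(36 + 16))/(2*(3 + 2*√(36 + 16)))) - 105 = 33*((-2 + √52)/(2*(3 + 2*√52))) - 105 = 33*((-2 + 2*√13)/(2*(3 + 2*(2*√13)))) - 105 = 33*((-2 + 2*√13)/(2*(3 + 4*√13))) - 105 = 33*(-2 + 2*√13)/(2*(3 + 4*√13)) - 105 = -105 + 33*(-2 + 2*√13)/(2*(3 + 4*√13))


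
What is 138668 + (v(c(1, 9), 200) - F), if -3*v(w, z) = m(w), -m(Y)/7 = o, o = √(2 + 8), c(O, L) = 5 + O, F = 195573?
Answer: -56905 + 7*√10/3 ≈ -56898.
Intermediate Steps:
o = √10 ≈ 3.1623
m(Y) = -7*√10
v(w, z) = 7*√10/3 (v(w, z) = -(-7)*√10/3 = 7*√10/3)
138668 + (v(c(1, 9), 200) - F) = 138668 + (7*√10/3 - 1*195573) = 138668 + (7*√10/3 - 195573) = 138668 + (-195573 + 7*√10/3) = -56905 + 7*√10/3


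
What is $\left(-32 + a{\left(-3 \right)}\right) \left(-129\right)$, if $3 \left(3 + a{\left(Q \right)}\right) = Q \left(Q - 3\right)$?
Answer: $3741$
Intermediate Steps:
$a{\left(Q \right)} = -3 + \frac{Q \left(-3 + Q\right)}{3}$ ($a{\left(Q \right)} = -3 + \frac{Q \left(Q - 3\right)}{3} = -3 + \frac{Q \left(-3 + Q\right)}{3}$)
$\left(-32 + a{\left(-3 \right)}\right) \left(-129\right) = \left(-32 - -3\right) \left(-129\right) = \left(-32 + \left(-3 + 3 + \frac{1}{3} \cdot 9\right)\right) \left(-129\right) = \left(-32 + \left(-3 + 3 + 3\right)\right) \left(-129\right) = \left(-32 + 3\right) \left(-129\right) = \left(-29\right) \left(-129\right) = 3741$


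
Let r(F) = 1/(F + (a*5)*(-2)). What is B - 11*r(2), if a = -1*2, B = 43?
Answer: 85/2 ≈ 42.500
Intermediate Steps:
a = -2
r(F) = 1/(20 + F) (r(F) = 1/(F - 2*5*(-2)) = 1/(F - 10*(-2)) = 1/(F + 20) = 1/(20 + F))
B - 11*r(2) = 43 - 11/(20 + 2) = 43 - 11/22 = 43 - 11*1/22 = 43 - 1/2 = 85/2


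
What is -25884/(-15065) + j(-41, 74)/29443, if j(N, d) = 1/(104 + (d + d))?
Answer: 192049873289/111776816340 ≈ 1.7182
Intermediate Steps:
j(N, d) = 1/(104 + 2*d)
-25884/(-15065) + j(-41, 74)/29443 = -25884/(-15065) + (1/(2*(52 + 74)))/29443 = -25884*(-1/15065) + ((1/2)/126)*(1/29443) = 25884/15065 + ((1/2)*(1/126))*(1/29443) = 25884/15065 + (1/252)*(1/29443) = 25884/15065 + 1/7419636 = 192049873289/111776816340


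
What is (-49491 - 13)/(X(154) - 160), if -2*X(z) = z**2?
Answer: 24752/6009 ≈ 4.1192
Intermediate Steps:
X(z) = -z**2/2
(-49491 - 13)/(X(154) - 160) = (-49491 - 13)/(-1/2*154**2 - 160) = -49504/(-1/2*23716 - 160) = -49504/(-11858 - 160) = -49504/(-12018) = -49504*(-1/12018) = 24752/6009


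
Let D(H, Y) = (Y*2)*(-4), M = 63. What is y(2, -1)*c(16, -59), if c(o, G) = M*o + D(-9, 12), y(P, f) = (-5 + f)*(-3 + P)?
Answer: 5472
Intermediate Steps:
D(H, Y) = -8*Y (D(H, Y) = (2*Y)*(-4) = -8*Y)
c(o, G) = -96 + 63*o (c(o, G) = 63*o - 8*12 = 63*o - 96 = -96 + 63*o)
y(2, -1)*c(16, -59) = (15 - 5*2 - 3*(-1) + 2*(-1))*(-96 + 63*16) = (15 - 10 + 3 - 2)*(-96 + 1008) = 6*912 = 5472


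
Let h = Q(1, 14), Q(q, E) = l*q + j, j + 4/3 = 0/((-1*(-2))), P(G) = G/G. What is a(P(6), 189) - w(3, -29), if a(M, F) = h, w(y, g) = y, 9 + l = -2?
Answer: -46/3 ≈ -15.333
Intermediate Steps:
l = -11 (l = -9 - 2 = -11)
P(G) = 1
j = -4/3 (j = -4/3 + 0/((-1*(-2))) = -4/3 + 0/2 = -4/3 + 0*(½) = -4/3 + 0 = -4/3 ≈ -1.3333)
Q(q, E) = -4/3 - 11*q (Q(q, E) = -11*q - 4/3 = -4/3 - 11*q)
h = -37/3 (h = -4/3 - 11*1 = -4/3 - 11 = -37/3 ≈ -12.333)
a(M, F) = -37/3
a(P(6), 189) - w(3, -29) = -37/3 - 1*3 = -37/3 - 3 = -46/3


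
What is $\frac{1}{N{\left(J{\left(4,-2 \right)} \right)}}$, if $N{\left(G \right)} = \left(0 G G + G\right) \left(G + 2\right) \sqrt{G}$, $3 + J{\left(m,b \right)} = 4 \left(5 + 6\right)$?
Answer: $\frac{\sqrt{41}}{72283} \approx 8.8584 \cdot 10^{-5}$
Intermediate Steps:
$J{\left(m,b \right)} = 41$ ($J{\left(m,b \right)} = -3 + 4 \left(5 + 6\right) = -3 + 4 \cdot 11 = -3 + 44 = 41$)
$N{\left(G \right)} = G^{\frac{3}{2}} \left(2 + G\right)$ ($N{\left(G \right)} = \left(0 G + G\right) \left(2 + G\right) \sqrt{G} = \left(0 + G\right) \left(2 + G\right) \sqrt{G} = G \left(2 + G\right) \sqrt{G} = G^{\frac{3}{2}} \left(2 + G\right)$)
$\frac{1}{N{\left(J{\left(4,-2 \right)} \right)}} = \frac{1}{41^{\frac{3}{2}} \left(2 + 41\right)} = \frac{1}{41 \sqrt{41} \cdot 43} = \frac{1}{1763 \sqrt{41}} = \frac{\sqrt{41}}{72283}$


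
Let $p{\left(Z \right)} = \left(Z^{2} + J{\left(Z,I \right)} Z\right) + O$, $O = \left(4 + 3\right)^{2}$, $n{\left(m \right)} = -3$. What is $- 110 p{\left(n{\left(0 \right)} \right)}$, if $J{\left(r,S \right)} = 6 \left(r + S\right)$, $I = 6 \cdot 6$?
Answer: $58960$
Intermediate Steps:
$I = 36$
$J{\left(r,S \right)} = 6 S + 6 r$ ($J{\left(r,S \right)} = 6 \left(S + r\right) = 6 S + 6 r$)
$O = 49$ ($O = 7^{2} = 49$)
$p{\left(Z \right)} = 49 + Z^{2} + Z \left(216 + 6 Z\right)$ ($p{\left(Z \right)} = \left(Z^{2} + \left(6 \cdot 36 + 6 Z\right) Z\right) + 49 = \left(Z^{2} + \left(216 + 6 Z\right) Z\right) + 49 = \left(Z^{2} + Z \left(216 + 6 Z\right)\right) + 49 = 49 + Z^{2} + Z \left(216 + 6 Z\right)$)
$- 110 p{\left(n{\left(0 \right)} \right)} = - 110 \left(49 + 7 \left(-3\right)^{2} + 216 \left(-3\right)\right) = - 110 \left(49 + 7 \cdot 9 - 648\right) = - 110 \left(49 + 63 - 648\right) = \left(-110\right) \left(-536\right) = 58960$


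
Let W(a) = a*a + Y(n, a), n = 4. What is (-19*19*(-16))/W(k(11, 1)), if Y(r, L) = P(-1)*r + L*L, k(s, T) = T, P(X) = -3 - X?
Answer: -2888/3 ≈ -962.67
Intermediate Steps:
Y(r, L) = L² - 2*r (Y(r, L) = (-3 - 1*(-1))*r + L*L = (-3 + 1)*r + L² = -2*r + L² = L² - 2*r)
W(a) = -8 + 2*a² (W(a) = a*a + (a² - 2*4) = a² + (a² - 8) = a² + (-8 + a²) = -8 + 2*a²)
(-19*19*(-16))/W(k(11, 1)) = (-19*19*(-16))/(-8 + 2*1²) = (-361*(-16))/(-8 + 2*1) = 5776/(-8 + 2) = 5776/(-6) = 5776*(-⅙) = -2888/3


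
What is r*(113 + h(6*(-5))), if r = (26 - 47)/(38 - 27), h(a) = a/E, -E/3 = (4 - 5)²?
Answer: -2583/11 ≈ -234.82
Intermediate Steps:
E = -3 (E = -3*(4 - 5)² = -3*(-1)² = -3*1 = -3)
h(a) = -a/3 (h(a) = a/(-3) = a*(-⅓) = -a/3)
r = -21/11 ≈ -1.9091
r*(113 + h(6*(-5))) = -21*(113 - 2*(-5))/11 = -21*(113 - ⅓*(-30))/11 = -21*(113 + 10)/11 = -21/11*123 = -2583/11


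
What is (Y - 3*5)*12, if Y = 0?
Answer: -180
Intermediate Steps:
(Y - 3*5)*12 = (0 - 3*5)*12 = (0 - 15)*12 = -15*12 = -180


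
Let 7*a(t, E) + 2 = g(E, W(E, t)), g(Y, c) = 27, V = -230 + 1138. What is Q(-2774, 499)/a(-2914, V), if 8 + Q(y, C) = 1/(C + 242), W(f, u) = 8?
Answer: -41489/18525 ≈ -2.2396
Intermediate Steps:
V = 908
Q(y, C) = -8 + 1/(242 + C) (Q(y, C) = -8 + 1/(C + 242) = -8 + 1/(242 + C))
a(t, E) = 25/7 (a(t, E) = -2/7 + (⅐)*27 = -2/7 + 27/7 = 25/7)
Q(-2774, 499)/a(-2914, V) = ((-1935 - 8*499)/(242 + 499))/(25/7) = ((-1935 - 3992)/741)*(7/25) = ((1/741)*(-5927))*(7/25) = -5927/741*7/25 = -41489/18525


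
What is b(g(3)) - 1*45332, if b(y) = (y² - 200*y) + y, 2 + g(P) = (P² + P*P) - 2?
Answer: -47922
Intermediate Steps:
g(P) = -4 + 2*P² (g(P) = -2 + ((P² + P*P) - 2) = -2 + ((P² + P²) - 2) = -2 + (2*P² - 2) = -2 + (-2 + 2*P²) = -4 + 2*P²)
b(y) = y² - 199*y
b(g(3)) - 1*45332 = (-4 + 2*3²)*(-199 + (-4 + 2*3²)) - 1*45332 = (-4 + 2*9)*(-199 + (-4 + 2*9)) - 45332 = (-4 + 18)*(-199 + (-4 + 18)) - 45332 = 14*(-199 + 14) - 45332 = 14*(-185) - 45332 = -2590 - 45332 = -47922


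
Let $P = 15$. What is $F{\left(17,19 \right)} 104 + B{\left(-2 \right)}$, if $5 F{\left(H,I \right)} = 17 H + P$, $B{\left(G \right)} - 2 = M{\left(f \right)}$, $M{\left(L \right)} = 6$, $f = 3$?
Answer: $\frac{31656}{5} \approx 6331.2$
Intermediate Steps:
$B{\left(G \right)} = 8$ ($B{\left(G \right)} = 2 + 6 = 8$)
$F{\left(H,I \right)} = 3 + \frac{17 H}{5}$ ($F{\left(H,I \right)} = \frac{17 H + 15}{5} = \frac{15 + 17 H}{5} = 3 + \frac{17 H}{5}$)
$F{\left(17,19 \right)} 104 + B{\left(-2 \right)} = \left(3 + \frac{17}{5} \cdot 17\right) 104 + 8 = \left(3 + \frac{289}{5}\right) 104 + 8 = \frac{304}{5} \cdot 104 + 8 = \frac{31616}{5} + 8 = \frac{31656}{5}$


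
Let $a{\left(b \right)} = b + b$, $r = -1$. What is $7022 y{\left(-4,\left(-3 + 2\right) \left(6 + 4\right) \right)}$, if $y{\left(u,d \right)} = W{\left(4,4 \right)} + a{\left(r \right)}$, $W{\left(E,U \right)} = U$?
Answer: $14044$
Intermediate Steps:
$a{\left(b \right)} = 2 b$
$y{\left(u,d \right)} = 2$ ($y{\left(u,d \right)} = 4 + 2 \left(-1\right) = 4 - 2 = 2$)
$7022 y{\left(-4,\left(-3 + 2\right) \left(6 + 4\right) \right)} = 7022 \cdot 2 = 14044$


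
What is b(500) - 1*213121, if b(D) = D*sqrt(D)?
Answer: -213121 + 5000*sqrt(5) ≈ -2.0194e+5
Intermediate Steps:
b(D) = D**(3/2)
b(500) - 1*213121 = 500**(3/2) - 1*213121 = 5000*sqrt(5) - 213121 = -213121 + 5000*sqrt(5)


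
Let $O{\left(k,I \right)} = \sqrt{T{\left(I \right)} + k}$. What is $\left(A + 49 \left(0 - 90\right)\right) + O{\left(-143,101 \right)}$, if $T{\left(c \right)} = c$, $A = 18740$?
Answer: $14330 + i \sqrt{42} \approx 14330.0 + 6.4807 i$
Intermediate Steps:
$O{\left(k,I \right)} = \sqrt{I + k}$
$\left(A + 49 \left(0 - 90\right)\right) + O{\left(-143,101 \right)} = \left(18740 + 49 \left(0 - 90\right)\right) + \sqrt{101 - 143} = \left(18740 + 49 \left(-90\right)\right) + \sqrt{-42} = \left(18740 - 4410\right) + i \sqrt{42} = 14330 + i \sqrt{42}$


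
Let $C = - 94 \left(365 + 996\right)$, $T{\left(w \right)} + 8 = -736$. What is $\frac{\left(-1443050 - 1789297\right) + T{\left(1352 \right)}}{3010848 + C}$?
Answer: $- \frac{3233091}{2882914} \approx -1.1215$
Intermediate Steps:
$T{\left(w \right)} = -744$ ($T{\left(w \right)} = -8 - 736 = -744$)
$C = -127934$ ($C = \left(-94\right) 1361 = -127934$)
$\frac{\left(-1443050 - 1789297\right) + T{\left(1352 \right)}}{3010848 + C} = \frac{\left(-1443050 - 1789297\right) - 744}{3010848 - 127934} = \frac{\left(-1443050 - 1789297\right) - 744}{2882914} = \left(-3232347 - 744\right) \frac{1}{2882914} = \left(-3233091\right) \frac{1}{2882914} = - \frac{3233091}{2882914}$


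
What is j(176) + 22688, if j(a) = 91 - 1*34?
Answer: 22745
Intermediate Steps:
j(a) = 57 (j(a) = 91 - 34 = 57)
j(176) + 22688 = 57 + 22688 = 22745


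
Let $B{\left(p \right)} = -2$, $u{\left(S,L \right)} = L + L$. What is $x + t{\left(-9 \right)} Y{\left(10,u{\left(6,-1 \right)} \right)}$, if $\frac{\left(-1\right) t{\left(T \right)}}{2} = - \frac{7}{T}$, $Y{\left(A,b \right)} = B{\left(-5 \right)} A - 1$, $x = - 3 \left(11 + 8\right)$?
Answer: $- \frac{73}{3} \approx -24.333$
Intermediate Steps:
$u{\left(S,L \right)} = 2 L$
$x = -57$ ($x = \left(-3\right) 19 = -57$)
$Y{\left(A,b \right)} = -1 - 2 A$ ($Y{\left(A,b \right)} = - 2 A - 1 = -1 - 2 A$)
$t{\left(T \right)} = \frac{14}{T}$ ($t{\left(T \right)} = - 2 \left(- \frac{7}{T}\right) = \frac{14}{T}$)
$x + t{\left(-9 \right)} Y{\left(10,u{\left(6,-1 \right)} \right)} = -57 + \frac{14}{-9} \left(-1 - 20\right) = -57 + 14 \left(- \frac{1}{9}\right) \left(-1 - 20\right) = -57 - - \frac{98}{3} = -57 + \frac{98}{3} = - \frac{73}{3}$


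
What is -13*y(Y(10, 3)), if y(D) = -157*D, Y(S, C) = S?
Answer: 20410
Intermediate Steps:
-13*y(Y(10, 3)) = -(-2041)*10 = -13*(-1570) = 20410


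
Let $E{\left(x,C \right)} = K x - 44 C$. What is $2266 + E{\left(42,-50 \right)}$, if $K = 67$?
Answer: $7280$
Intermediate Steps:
$E{\left(x,C \right)} = - 44 C + 67 x$ ($E{\left(x,C \right)} = 67 x - 44 C = - 44 C + 67 x$)
$2266 + E{\left(42,-50 \right)} = 2266 + \left(\left(-44\right) \left(-50\right) + 67 \cdot 42\right) = 2266 + \left(2200 + 2814\right) = 2266 + 5014 = 7280$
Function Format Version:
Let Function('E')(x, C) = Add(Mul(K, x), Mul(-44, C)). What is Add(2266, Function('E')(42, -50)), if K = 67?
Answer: 7280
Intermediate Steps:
Function('E')(x, C) = Add(Mul(-44, C), Mul(67, x)) (Function('E')(x, C) = Add(Mul(67, x), Mul(-44, C)) = Add(Mul(-44, C), Mul(67, x)))
Add(2266, Function('E')(42, -50)) = Add(2266, Add(Mul(-44, -50), Mul(67, 42))) = Add(2266, Add(2200, 2814)) = Add(2266, 5014) = 7280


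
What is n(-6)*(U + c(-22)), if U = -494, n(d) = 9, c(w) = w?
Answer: -4644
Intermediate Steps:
n(-6)*(U + c(-22)) = 9*(-494 - 22) = 9*(-516) = -4644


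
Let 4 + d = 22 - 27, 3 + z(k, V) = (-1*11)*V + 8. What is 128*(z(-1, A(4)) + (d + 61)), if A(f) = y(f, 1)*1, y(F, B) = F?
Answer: 1664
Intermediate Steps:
A(f) = f (A(f) = f*1 = f)
z(k, V) = 5 - 11*V (z(k, V) = -3 + ((-1*11)*V + 8) = -3 + (-11*V + 8) = -3 + (8 - 11*V) = 5 - 11*V)
d = -9 (d = -4 + (22 - 27) = -4 - 5 = -9)
128*(z(-1, A(4)) + (d + 61)) = 128*((5 - 11*4) + (-9 + 61)) = 128*((5 - 44) + 52) = 128*(-39 + 52) = 128*13 = 1664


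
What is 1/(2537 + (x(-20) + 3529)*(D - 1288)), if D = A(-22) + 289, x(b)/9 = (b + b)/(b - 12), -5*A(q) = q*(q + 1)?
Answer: -20/77225837 ≈ -2.5898e-7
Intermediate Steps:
A(q) = -q*(1 + q)/5 (A(q) = -q*(q + 1)/5 = -q*(1 + q)/5)
x(b) = 18*b/(-12 + b) (x(b) = 9*((b + b)/(b - 12)) = 9*((2*b)/(-12 + b)) = 9*(2*b/(-12 + b)) = 18*b/(-12 + b))
D = 983/5 (D = -⅕*(-22)*(1 - 22) + 289 = -⅕*(-22)*(-21) + 289 = -462/5 + 289 = 983/5 ≈ 196.60)
1/(2537 + (x(-20) + 3529)*(D - 1288)) = 1/(2537 + (18*(-20)/(-12 - 20) + 3529)*(983/5 - 1288)) = 1/(2537 + (18*(-20)/(-32) + 3529)*(-5457/5)) = 1/(2537 + (18*(-20)*(-1/32) + 3529)*(-5457/5)) = 1/(2537 + (45/4 + 3529)*(-5457/5)) = 1/(2537 + (14161/4)*(-5457/5)) = 1/(2537 - 77276577/20) = 1/(-77225837/20) = -20/77225837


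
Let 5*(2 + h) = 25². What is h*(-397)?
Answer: -48831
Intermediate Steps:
h = 123 (h = -2 + (⅕)*25² = -2 + (⅕)*625 = -2 + 125 = 123)
h*(-397) = 123*(-397) = -48831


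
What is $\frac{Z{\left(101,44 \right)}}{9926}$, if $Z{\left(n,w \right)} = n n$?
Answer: $\frac{10201}{9926} \approx 1.0277$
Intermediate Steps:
$Z{\left(n,w \right)} = n^{2}$
$\frac{Z{\left(101,44 \right)}}{9926} = \frac{101^{2}}{9926} = 10201 \cdot \frac{1}{9926} = \frac{10201}{9926}$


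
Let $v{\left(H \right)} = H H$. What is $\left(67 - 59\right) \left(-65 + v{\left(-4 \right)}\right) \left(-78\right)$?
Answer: $30576$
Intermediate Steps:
$v{\left(H \right)} = H^{2}$
$\left(67 - 59\right) \left(-65 + v{\left(-4 \right)}\right) \left(-78\right) = \left(67 - 59\right) \left(-65 + \left(-4\right)^{2}\right) \left(-78\right) = 8 \left(-65 + 16\right) \left(-78\right) = 8 \left(-49\right) \left(-78\right) = \left(-392\right) \left(-78\right) = 30576$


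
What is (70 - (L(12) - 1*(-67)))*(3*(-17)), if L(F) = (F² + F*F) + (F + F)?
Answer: 15759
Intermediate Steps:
L(F) = 2*F + 2*F² (L(F) = (F² + F²) + 2*F = 2*F² + 2*F = 2*F + 2*F²)
(70 - (L(12) - 1*(-67)))*(3*(-17)) = (70 - (2*12*(1 + 12) - 1*(-67)))*(3*(-17)) = (70 - (2*12*13 + 67))*(-51) = (70 - (312 + 67))*(-51) = (70 - 1*379)*(-51) = (70 - 379)*(-51) = -309*(-51) = 15759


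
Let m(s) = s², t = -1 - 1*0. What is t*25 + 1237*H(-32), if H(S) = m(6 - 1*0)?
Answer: 44507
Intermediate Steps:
t = -1 (t = -1 + 0 = -1)
H(S) = 36 (H(S) = (6 - 1*0)² = (6 + 0)² = 6² = 36)
t*25 + 1237*H(-32) = -1*25 + 1237*36 = -25 + 44532 = 44507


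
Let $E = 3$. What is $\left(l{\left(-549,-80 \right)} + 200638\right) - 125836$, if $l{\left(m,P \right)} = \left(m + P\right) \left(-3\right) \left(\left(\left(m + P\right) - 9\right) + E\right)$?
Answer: $-1123443$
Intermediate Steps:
$l{\left(m,P \right)} = \left(- 3 P - 3 m\right) \left(-6 + P + m\right)$ ($l{\left(m,P \right)} = \left(m + P\right) \left(-3\right) \left(\left(\left(m + P\right) - 9\right) + 3\right) = \left(P + m\right) \left(-3\right) \left(\left(\left(P + m\right) - 9\right) + 3\right) = \left(- 3 P - 3 m\right) \left(\left(-9 + P + m\right) + 3\right) = \left(- 3 P - 3 m\right) \left(-6 + P + m\right)$)
$\left(l{\left(-549,-80 \right)} + 200638\right) - 125836 = \left(\left(- 3 \left(-80\right)^{2} - 3 \left(-549\right)^{2} + 18 \left(-80\right) + 18 \left(-549\right) - \left(-480\right) \left(-549\right)\right) + 200638\right) - 125836 = \left(\left(\left(-3\right) 6400 - 904203 - 1440 - 9882 - 263520\right) + 200638\right) - 125836 = \left(\left(-19200 - 904203 - 1440 - 9882 - 263520\right) + 200638\right) - 125836 = \left(-1198245 + 200638\right) - 125836 = -997607 - 125836 = -1123443$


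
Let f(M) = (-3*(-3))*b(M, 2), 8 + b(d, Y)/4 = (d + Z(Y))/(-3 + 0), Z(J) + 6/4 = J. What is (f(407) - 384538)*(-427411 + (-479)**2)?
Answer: 77152076520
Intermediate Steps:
Z(J) = -3/2 + J
b(d, Y) = -30 - 4*Y/3 - 4*d/3 (b(d, Y) = -32 + 4*((d + (-3/2 + Y))/(-3 + 0)) = -32 + 4*((-3/2 + Y + d)/(-3)) = -32 + 4*((-3/2 + Y + d)*(-1/3)) = -32 + 4*(1/2 - Y/3 - d/3) = -32 + (2 - 4*Y/3 - 4*d/3) = -30 - 4*Y/3 - 4*d/3)
f(M) = -294 - 12*M (f(M) = (-3*(-3))*(-30 - 4/3*2 - 4*M/3) = 9*(-30 - 8/3 - 4*M/3) = 9*(-98/3 - 4*M/3) = -294 - 12*M)
(f(407) - 384538)*(-427411 + (-479)**2) = ((-294 - 12*407) - 384538)*(-427411 + (-479)**2) = ((-294 - 4884) - 384538)*(-427411 + 229441) = (-5178 - 384538)*(-197970) = -389716*(-197970) = 77152076520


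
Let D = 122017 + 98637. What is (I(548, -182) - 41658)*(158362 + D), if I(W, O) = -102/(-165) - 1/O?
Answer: -7183909525836/455 ≈ -1.5789e+10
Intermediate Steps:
D = 220654
I(W, O) = 34/55 - 1/O (I(W, O) = -102*(-1/165) - 1/O = 34/55 - 1/O)
(I(548, -182) - 41658)*(158362 + D) = ((34/55 - 1/(-182)) - 41658)*(158362 + 220654) = ((34/55 - 1*(-1/182)) - 41658)*379016 = ((34/55 + 1/182) - 41658)*379016 = (6243/10010 - 41658)*379016 = -416990337/10010*379016 = -7183909525836/455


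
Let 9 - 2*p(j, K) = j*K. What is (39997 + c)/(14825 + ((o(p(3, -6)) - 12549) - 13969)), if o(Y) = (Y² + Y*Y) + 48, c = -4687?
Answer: -6420/2051 ≈ -3.1302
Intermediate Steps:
p(j, K) = 9/2 - K*j/2 (p(j, K) = 9/2 - j*K/2 = 9/2 - K*j/2)
o(Y) = 48 + 2*Y² (o(Y) = (Y² + Y²) + 48 = 2*Y² + 48 = 48 + 2*Y²)
(39997 + c)/(14825 + ((o(p(3, -6)) - 12549) - 13969)) = (39997 - 4687)/(14825 + (((48 + 2*(9/2 - ½*(-6)*3)²) - 12549) - 13969)) = 35310/(14825 + (((48 + 2*(9/2 + 9)²) - 12549) - 13969)) = 35310/(14825 + (((48 + 2*(27/2)²) - 12549) - 13969)) = 35310/(14825 + (((48 + 2*(729/4)) - 12549) - 13969)) = 35310/(14825 + (((48 + 729/2) - 12549) - 13969)) = 35310/(14825 + ((825/2 - 12549) - 13969)) = 35310/(14825 + (-24273/2 - 13969)) = 35310/(14825 - 52211/2) = 35310/(-22561/2) = 35310*(-2/22561) = -6420/2051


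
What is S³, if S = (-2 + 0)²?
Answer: 64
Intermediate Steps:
S = 4 (S = (-2)² = 4)
S³ = 4³ = 64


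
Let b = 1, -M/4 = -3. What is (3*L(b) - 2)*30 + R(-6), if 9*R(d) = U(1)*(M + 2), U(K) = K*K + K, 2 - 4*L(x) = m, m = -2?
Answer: 298/9 ≈ 33.111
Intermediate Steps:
M = 12 (M = -4*(-3) = 12)
L(x) = 1 (L(x) = 1/2 - 1/4*(-2) = 1/2 + 1/2 = 1)
U(K) = K + K**2 (U(K) = K**2 + K = K + K**2)
R(d) = 28/9 (R(d) = ((1*(1 + 1))*(12 + 2))/9 = ((1*2)*14)/9 = (2*14)/9 = (1/9)*28 = 28/9)
(3*L(b) - 2)*30 + R(-6) = (3*1 - 2)*30 + 28/9 = (3 - 2)*30 + 28/9 = 1*30 + 28/9 = 30 + 28/9 = 298/9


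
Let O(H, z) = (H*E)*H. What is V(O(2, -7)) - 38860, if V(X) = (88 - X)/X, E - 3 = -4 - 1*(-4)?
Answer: -116561/3 ≈ -38854.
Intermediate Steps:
E = 3 (E = 3 + (-4 - 1*(-4)) = 3 + (-4 + 4) = 3 + 0 = 3)
O(H, z) = 3*H² (O(H, z) = (H*3)*H = (3*H)*H = 3*H²)
V(X) = (88 - X)/X
V(O(2, -7)) - 38860 = (88 - 3*2²)/((3*2²)) - 38860 = (88 - 3*4)/((3*4)) - 38860 = (88 - 1*12)/12 - 38860 = (88 - 12)/12 - 38860 = (1/12)*76 - 38860 = 19/3 - 38860 = -116561/3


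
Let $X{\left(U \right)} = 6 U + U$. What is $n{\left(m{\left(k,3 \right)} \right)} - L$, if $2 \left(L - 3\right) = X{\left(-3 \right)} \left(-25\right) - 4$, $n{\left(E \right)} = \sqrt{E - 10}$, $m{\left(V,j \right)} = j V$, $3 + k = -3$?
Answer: $- \frac{527}{2} + 2 i \sqrt{7} \approx -263.5 + 5.2915 i$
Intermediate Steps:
$k = -6$ ($k = -3 - 3 = -6$)
$m{\left(V,j \right)} = V j$
$n{\left(E \right)} = \sqrt{-10 + E}$
$X{\left(U \right)} = 7 U$
$L = \frac{527}{2}$ ($L = 3 + \frac{7 \left(-3\right) \left(-25\right) - 4}{2} = 3 + \frac{\left(-21\right) \left(-25\right) - 4}{2} = 3 + \frac{525 - 4}{2} = 3 + \frac{1}{2} \cdot 521 = 3 + \frac{521}{2} = \frac{527}{2} \approx 263.5$)
$n{\left(m{\left(k,3 \right)} \right)} - L = \sqrt{-10 - 18} - \frac{527}{2} = \sqrt{-28} - \frac{527}{2} = 2 i \sqrt{7} - \frac{527}{2} = - \frac{527}{2} + 2 i \sqrt{7}$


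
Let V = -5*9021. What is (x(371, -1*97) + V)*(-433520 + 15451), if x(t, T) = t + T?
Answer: 18742451339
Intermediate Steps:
V = -45105
x(t, T) = T + t
(x(371, -1*97) + V)*(-433520 + 15451) = ((-1*97 + 371) - 45105)*(-433520 + 15451) = ((-97 + 371) - 45105)*(-418069) = (274 - 45105)*(-418069) = -44831*(-418069) = 18742451339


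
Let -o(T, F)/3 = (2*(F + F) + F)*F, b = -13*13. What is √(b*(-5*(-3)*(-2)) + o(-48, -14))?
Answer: √2130 ≈ 46.152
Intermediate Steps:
b = -169
o(T, F) = -15*F² (o(T, F) = -3*(2*(F + F) + F)*F = -3*(2*(2*F) + F)*F = -3*(4*F + F)*F = -3*5*F*F = -15*F²)
√(b*(-5*(-3)*(-2)) + o(-48, -14)) = √(-169*(-5*(-3))*(-2) - 15*(-14)²) = √(-2535*(-2) - 15*196) = √(-169*(-30) - 2940) = √(5070 - 2940) = √2130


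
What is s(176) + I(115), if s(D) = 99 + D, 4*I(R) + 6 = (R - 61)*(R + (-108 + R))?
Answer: 3841/2 ≈ 1920.5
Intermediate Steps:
I(R) = -3/2 + (-108 + 2*R)*(-61 + R)/4 (I(R) = -3/2 + ((R - 61)*(R + (-108 + R)))/4 = -3/2 + ((-61 + R)*(-108 + 2*R))/4 = -3/2 + ((-108 + 2*R)*(-61 + R))/4 = -3/2 + (-108 + 2*R)*(-61 + R)/4)
s(176) + I(115) = (99 + 176) + (3291/2 + (½)*115² - 115/2*115) = 275 + (3291/2 + (½)*13225 - 13225/2) = 275 + (3291/2 + 13225/2 - 13225/2) = 275 + 3291/2 = 3841/2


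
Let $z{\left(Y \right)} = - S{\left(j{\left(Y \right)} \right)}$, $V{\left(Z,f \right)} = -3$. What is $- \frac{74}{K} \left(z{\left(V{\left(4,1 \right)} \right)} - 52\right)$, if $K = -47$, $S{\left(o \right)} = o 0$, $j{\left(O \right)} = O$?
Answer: $- \frac{3848}{47} \approx -81.872$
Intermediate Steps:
$S{\left(o \right)} = 0$
$z{\left(Y \right)} = 0$ ($z{\left(Y \right)} = \left(-1\right) 0 = 0$)
$- \frac{74}{K} \left(z{\left(V{\left(4,1 \right)} \right)} - 52\right) = - \frac{74}{-47} \left(0 - 52\right) = \left(-74\right) \left(- \frac{1}{47}\right) \left(-52\right) = \frac{74}{47} \left(-52\right) = - \frac{3848}{47}$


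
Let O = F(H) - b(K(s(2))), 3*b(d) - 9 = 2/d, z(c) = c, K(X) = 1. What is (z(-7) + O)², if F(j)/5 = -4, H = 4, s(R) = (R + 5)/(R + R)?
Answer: 8464/9 ≈ 940.44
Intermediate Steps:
s(R) = (5 + R)/(2*R) (s(R) = (5 + R)/((2*R)) = (5 + R)*(1/(2*R)) = (5 + R)/(2*R))
F(j) = -20 (F(j) = 5*(-4) = -20)
b(d) = 3 + 2/(3*d) (b(d) = 3 + (2/d)/3 = 3 + 2/(3*d))
O = -71/3 (O = -20 - (3 + (⅔)/1) = -20 - (3 + (⅔)*1) = -20 - (3 + ⅔) = -20 - 1*11/3 = -20 - 11/3 = -71/3 ≈ -23.667)
(z(-7) + O)² = (-7 - 71/3)² = (-92/3)² = 8464/9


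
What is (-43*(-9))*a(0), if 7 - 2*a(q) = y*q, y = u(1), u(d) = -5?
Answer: 2709/2 ≈ 1354.5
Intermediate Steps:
y = -5
a(q) = 7/2 + 5*q/2 (a(q) = 7/2 - (-5)*q/2 = 7/2 + 5*q/2)
(-43*(-9))*a(0) = (-43*(-9))*(7/2 + (5/2)*0) = 387*(7/2 + 0) = 387*(7/2) = 2709/2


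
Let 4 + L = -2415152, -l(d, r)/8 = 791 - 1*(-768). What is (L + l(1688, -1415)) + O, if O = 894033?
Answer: -1533595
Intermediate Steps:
l(d, r) = -12472 (l(d, r) = -8*(791 - 1*(-768)) = -8*(791 + 768) = -8*1559 = -12472)
L = -2415156 (L = -4 - 2415152 = -2415156)
(L + l(1688, -1415)) + O = (-2415156 - 12472) + 894033 = -2427628 + 894033 = -1533595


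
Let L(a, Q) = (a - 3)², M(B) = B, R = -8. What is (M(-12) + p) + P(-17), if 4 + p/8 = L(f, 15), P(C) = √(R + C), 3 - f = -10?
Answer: 756 + 5*I ≈ 756.0 + 5.0*I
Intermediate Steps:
f = 13 (f = 3 - 1*(-10) = 3 + 10 = 13)
L(a, Q) = (-3 + a)²
P(C) = √(-8 + C)
p = 768 (p = -32 + 8*(-3 + 13)² = -32 + 8*10² = -32 + 8*100 = -32 + 800 = 768)
(M(-12) + p) + P(-17) = (-12 + 768) + √(-8 - 17) = 756 + √(-25) = 756 + 5*I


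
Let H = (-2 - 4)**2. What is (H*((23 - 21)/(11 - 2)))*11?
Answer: 88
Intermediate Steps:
H = 36 (H = (-6)**2 = 36)
(H*((23 - 21)/(11 - 2)))*11 = (36*((23 - 21)/(11 - 2)))*11 = (36*(2/9))*11 = 8*11 = 88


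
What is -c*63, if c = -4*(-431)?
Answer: -108612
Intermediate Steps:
c = 1724
-c*63 = -1724*63 = -1*108612 = -108612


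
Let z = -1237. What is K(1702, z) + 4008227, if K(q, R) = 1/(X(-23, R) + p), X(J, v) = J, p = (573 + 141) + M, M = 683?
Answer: 5507303899/1374 ≈ 4.0082e+6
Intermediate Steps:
p = 1397 (p = (573 + 141) + 683 = 714 + 683 = 1397)
K(q, R) = 1/1374 (K(q, R) = 1/(-23 + 1397) = 1/1374)
K(1702, z) + 4008227 = 1/1374 + 4008227 = 5507303899/1374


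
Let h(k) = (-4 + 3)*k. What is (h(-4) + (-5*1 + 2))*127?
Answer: 127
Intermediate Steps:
h(k) = -k
(h(-4) + (-5*1 + 2))*127 = (-1*(-4) + (-5*1 + 2))*127 = (4 + (-5 + 2))*127 = (4 - 3)*127 = 1*127 = 127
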